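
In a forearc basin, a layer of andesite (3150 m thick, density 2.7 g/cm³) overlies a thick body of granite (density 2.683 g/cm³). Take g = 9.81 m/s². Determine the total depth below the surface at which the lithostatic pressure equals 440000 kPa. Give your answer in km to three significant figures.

16.7 km

Pressure at base of upper layers: 2700×9.81×3150 = 8.343×10^7 Pa = 83434 kPa
Remaining pressure to be supplied by granite: 4.400×10^8 − 8.343×10^7 = 3.566×10^8 Pa
Additional depth in granite = 3.566×10^8 Pa / (2683 kg/m³ × 9.81 m/s²) = 13547 m
Total depth = 3150 m + 13547 m = 16697 m
= 16.697 km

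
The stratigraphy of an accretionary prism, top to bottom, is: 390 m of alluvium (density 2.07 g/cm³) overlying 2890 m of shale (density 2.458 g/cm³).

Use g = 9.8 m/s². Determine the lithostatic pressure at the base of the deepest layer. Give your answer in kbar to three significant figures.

alluvium: 2070 kg/m³ × 9.8 m/s² × 390 m = 7.912×10^6 Pa = 0.07912 kbar
shale: 2458 kg/m³ × 9.8 m/s² × 2890 m = 6.962×10^7 Pa = 0.6962 kbar
Total = 0.07912 + 0.6962 = 0.77527 kbar

0.775 kbar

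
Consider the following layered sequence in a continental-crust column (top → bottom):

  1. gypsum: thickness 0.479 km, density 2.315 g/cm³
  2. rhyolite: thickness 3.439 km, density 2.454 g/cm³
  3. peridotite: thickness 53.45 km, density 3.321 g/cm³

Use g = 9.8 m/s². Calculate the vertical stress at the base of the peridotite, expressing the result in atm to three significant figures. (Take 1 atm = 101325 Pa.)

18100 atm

gypsum: 2315 kg/m³ × 9.8 m/s² × 479 m = 1.087×10^7 Pa = 107.2 atm
rhyolite: 2454 kg/m³ × 9.8 m/s² × 3439 m = 8.271×10^7 Pa = 816.2 atm
peridotite: 3321 kg/m³ × 9.8 m/s² × 53450 m = 1.740×10^9 Pa = 17168 atm
Total = 107.2 + 816.2 + 17168 = 18092 atm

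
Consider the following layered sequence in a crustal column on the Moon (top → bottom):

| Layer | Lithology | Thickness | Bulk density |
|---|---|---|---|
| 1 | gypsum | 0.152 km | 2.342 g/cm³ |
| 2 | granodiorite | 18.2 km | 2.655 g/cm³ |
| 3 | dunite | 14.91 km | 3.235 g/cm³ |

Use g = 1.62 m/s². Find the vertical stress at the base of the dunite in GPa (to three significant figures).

0.157 GPa

gypsum: 2342 kg/m³ × 1.62 m/s² × 152 m = 5.767×10^5 Pa = 5.767×10^-4 GPa
granodiorite: 2655 kg/m³ × 1.62 m/s² × 18200 m = 7.828×10^7 Pa = 0.07828 GPa
dunite: 3235 kg/m³ × 1.62 m/s² × 14910 m = 7.814×10^7 Pa = 0.07814 GPa
Total = 5.767×10^-4 + 0.07828 + 0.07814 = 0.15700 GPa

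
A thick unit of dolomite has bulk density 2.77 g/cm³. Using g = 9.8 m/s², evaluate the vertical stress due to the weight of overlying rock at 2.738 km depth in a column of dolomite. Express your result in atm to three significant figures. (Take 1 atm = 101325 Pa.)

dolomite: 2770 kg/m³ × 9.8 m/s² × 2738 m = 7.433×10^7 Pa = 733.5 atm

734 atm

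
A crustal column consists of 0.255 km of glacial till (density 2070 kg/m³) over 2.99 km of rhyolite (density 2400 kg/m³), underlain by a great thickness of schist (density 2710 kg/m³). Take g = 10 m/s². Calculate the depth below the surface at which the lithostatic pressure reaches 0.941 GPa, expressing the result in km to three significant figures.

Pressure at base of upper layers: 2070×10×255 + 2400×10×2990 = 7.704×10^7 Pa = 0.07704 GPa
Remaining pressure to be supplied by schist: 9.410×10^8 − 7.704×10^7 = 8.640×10^8 Pa
Additional depth in schist = 8.640×10^8 Pa / (2710 kg/m³ × 10 m/s²) = 31880 m
Total depth = 3245 m + 31880 m = 35125 m
= 35.125 km

35.1 km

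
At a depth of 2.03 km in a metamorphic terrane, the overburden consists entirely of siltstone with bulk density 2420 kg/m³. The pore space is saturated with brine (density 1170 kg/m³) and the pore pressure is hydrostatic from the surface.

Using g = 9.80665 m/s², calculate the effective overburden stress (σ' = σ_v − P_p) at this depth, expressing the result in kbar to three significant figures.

Overburden (lithostatic) stress σ_v:
siltstone: 2420 kg/m³ × 9.80665 m/s² × 2030 m = 4.818×10^7 Pa = 48.18 MPa
Pore pressure P_p = 1170 kg/m³ × 9.80665 m/s² × 2030 m = 2.329×10^7 Pa = 23.29 MPa
Effective stress σ' = σ_v − P_p = 48.18 − 23.29 = 24.884 MPa = 0.24884 kbar

0.249 kbar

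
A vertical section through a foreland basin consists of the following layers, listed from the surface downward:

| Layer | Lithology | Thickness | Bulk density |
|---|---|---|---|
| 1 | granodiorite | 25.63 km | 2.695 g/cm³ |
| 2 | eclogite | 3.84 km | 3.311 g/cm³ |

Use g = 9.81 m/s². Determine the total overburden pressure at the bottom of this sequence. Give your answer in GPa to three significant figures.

0.802 GPa

granodiorite: 2695 kg/m³ × 9.81 m/s² × 25630 m = 6.776×10^8 Pa = 0.6776 GPa
eclogite: 3311 kg/m³ × 9.81 m/s² × 3840 m = 1.247×10^8 Pa = 0.1247 GPa
Total = 0.6776 + 0.1247 = 0.80233 GPa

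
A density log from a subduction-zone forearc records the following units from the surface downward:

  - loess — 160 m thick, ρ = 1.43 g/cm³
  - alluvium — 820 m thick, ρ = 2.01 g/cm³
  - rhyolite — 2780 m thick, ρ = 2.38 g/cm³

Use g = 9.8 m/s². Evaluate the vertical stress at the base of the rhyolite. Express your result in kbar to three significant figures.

loess: 1430 kg/m³ × 9.8 m/s² × 160 m = 2.242×10^6 Pa = 0.02242 kbar
alluvium: 2010 kg/m³ × 9.8 m/s² × 820 m = 1.615×10^7 Pa = 0.1615 kbar
rhyolite: 2380 kg/m³ × 9.8 m/s² × 2780 m = 6.484×10^7 Pa = 0.6484 kbar
Total = 0.02242 + 0.1615 + 0.6484 = 0.83235 kbar

0.832 kbar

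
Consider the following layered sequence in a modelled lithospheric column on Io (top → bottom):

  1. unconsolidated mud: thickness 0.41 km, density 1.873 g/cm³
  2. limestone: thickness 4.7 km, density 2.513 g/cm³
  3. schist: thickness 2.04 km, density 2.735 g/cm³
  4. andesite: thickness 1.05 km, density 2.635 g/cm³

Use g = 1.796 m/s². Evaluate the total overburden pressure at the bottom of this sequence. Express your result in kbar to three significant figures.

unconsolidated mud: 1873 kg/m³ × 1.796 m/s² × 410 m = 1.379×10^6 Pa = 0.01379 kbar
limestone: 2513 kg/m³ × 1.796 m/s² × 4700 m = 2.121×10^7 Pa = 0.2121 kbar
schist: 2735 kg/m³ × 1.796 m/s² × 2040 m = 1.002×10^7 Pa = 0.1002 kbar
andesite: 2635 kg/m³ × 1.796 m/s² × 1050 m = 4.969×10^6 Pa = 0.04969 kbar
Total = 0.01379 + 0.2121 + 0.1002 + 0.04969 = 0.37582 kbar

0.376 kbar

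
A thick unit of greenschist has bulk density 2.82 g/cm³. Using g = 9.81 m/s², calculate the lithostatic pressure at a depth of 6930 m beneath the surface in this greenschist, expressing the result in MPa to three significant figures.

192 MPa

greenschist: 2820 kg/m³ × 9.81 m/s² × 6930 m = 1.917×10^8 Pa = 191.7 MPa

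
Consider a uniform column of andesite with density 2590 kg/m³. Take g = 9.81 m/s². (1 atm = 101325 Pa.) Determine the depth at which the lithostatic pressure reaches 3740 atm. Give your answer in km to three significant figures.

h = P/(ρg) = 3740 atm / (2590 kg/m³ × 9.81 m/s²) = 3.790×10^8 Pa / 25408 Pa/m = 14915 m
= 14.915 km

14.9 km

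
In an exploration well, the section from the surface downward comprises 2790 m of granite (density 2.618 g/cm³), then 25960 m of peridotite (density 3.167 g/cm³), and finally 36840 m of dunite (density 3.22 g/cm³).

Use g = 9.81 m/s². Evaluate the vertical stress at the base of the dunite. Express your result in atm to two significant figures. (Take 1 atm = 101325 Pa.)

20000 atm

granite: 2618 kg/m³ × 9.81 m/s² × 2790 m = 7.165×10^7 Pa = 707.2 atm
peridotite: 3167 kg/m³ × 9.81 m/s² × 25960 m = 8.065×10^8 Pa = 7960 atm
dunite: 3220 kg/m³ × 9.81 m/s² × 36840 m = 1.164×10^9 Pa = 11485 atm
Total = 707.2 + 7960 + 11485 = 20152 atm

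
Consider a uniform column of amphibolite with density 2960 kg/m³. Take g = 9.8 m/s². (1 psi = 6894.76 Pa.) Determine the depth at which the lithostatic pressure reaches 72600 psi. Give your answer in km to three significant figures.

h = P/(ρg) = 72600 psi / (2960 kg/m³ × 9.8 m/s²) = 5.006×10^8 Pa / 29008 Pa/m = 17256 m
= 17.256 km

17.3 km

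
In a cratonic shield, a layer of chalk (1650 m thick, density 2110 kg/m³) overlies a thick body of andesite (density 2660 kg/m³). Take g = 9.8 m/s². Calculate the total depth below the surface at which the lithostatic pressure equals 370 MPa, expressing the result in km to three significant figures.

Pressure at base of upper layers: 2110×9.8×1650 = 3.412×10^7 Pa = 34.12 MPa
Remaining pressure to be supplied by andesite: 3.700×10^8 − 3.412×10^7 = 3.359×10^8 Pa
Additional depth in andesite = 3.359×10^8 Pa / (2660 kg/m³ × 9.8 m/s²) = 12885 m
Total depth = 1650 m + 12885 m = 14535 m
= 14.535 km

14.5 km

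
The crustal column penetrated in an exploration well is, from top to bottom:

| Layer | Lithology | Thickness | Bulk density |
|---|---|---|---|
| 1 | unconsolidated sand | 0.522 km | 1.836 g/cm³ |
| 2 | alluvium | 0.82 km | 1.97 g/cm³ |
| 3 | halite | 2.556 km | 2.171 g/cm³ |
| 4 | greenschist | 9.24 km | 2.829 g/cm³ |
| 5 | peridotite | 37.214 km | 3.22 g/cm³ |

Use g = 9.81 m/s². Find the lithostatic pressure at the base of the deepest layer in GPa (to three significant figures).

1.51 GPa

unconsolidated sand: 1836 kg/m³ × 9.81 m/s² × 522 m = 9.402×10^6 Pa = 9.402×10^-3 GPa
alluvium: 1970 kg/m³ × 9.81 m/s² × 820 m = 1.585×10^7 Pa = 0.01585 GPa
halite: 2171 kg/m³ × 9.81 m/s² × 2556 m = 5.444×10^7 Pa = 0.05444 GPa
greenschist: 2829 kg/m³ × 9.81 m/s² × 9240 m = 2.564×10^8 Pa = 0.2564 GPa
peridotite: 3220 kg/m³ × 9.81 m/s² × 37214 m = 1.176×10^9 Pa = 1.176 GPa
Total = 9.402×10^-3 + 0.01585 + 0.05444 + 0.2564 + 1.176 = 1.5116 GPa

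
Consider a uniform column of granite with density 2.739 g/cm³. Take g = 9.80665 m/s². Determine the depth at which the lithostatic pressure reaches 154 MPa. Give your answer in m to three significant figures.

5730 m

h = P/(ρg) = 154 MPa / (2739 kg/m³ × 9.80665 m/s²) = 1.540×10^8 Pa / 26860 Pa/m = 5733.3 m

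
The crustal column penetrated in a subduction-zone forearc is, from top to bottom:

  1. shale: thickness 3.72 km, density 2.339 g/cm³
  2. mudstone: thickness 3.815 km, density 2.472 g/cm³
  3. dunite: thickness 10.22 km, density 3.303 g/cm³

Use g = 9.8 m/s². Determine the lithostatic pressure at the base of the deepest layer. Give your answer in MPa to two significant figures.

shale: 2339 kg/m³ × 9.8 m/s² × 3720 m = 8.527×10^7 Pa = 85.27 MPa
mudstone: 2472 kg/m³ × 9.8 m/s² × 3815 m = 9.242×10^7 Pa = 92.42 MPa
dunite: 3303 kg/m³ × 9.8 m/s² × 10220 m = 3.308×10^8 Pa = 330.8 MPa
Total = 85.27 + 92.42 + 330.8 = 508.51 MPa

510 MPa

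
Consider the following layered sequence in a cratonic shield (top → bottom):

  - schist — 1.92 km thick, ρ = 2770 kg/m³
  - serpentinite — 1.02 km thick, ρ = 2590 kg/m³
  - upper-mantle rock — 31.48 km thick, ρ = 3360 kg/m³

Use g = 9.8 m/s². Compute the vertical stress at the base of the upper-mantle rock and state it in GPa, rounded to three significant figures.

schist: 2770 kg/m³ × 9.8 m/s² × 1920 m = 5.212×10^7 Pa = 0.05212 GPa
serpentinite: 2590 kg/m³ × 9.8 m/s² × 1020 m = 2.589×10^7 Pa = 0.02589 GPa
upper-mantle rock: 3360 kg/m³ × 9.8 m/s² × 31480 m = 1.037×10^9 Pa = 1.037 GPa
Total = 0.05212 + 0.02589 + 1.037 = 1.1146 GPa

1.11 GPa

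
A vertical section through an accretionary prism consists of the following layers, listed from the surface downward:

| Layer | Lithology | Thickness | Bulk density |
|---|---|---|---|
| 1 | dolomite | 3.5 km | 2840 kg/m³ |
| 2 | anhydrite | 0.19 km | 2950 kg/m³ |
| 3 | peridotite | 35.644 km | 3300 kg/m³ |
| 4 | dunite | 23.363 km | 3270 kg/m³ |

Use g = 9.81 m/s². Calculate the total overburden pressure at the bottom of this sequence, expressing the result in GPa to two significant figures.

2.0 GPa

dolomite: 2840 kg/m³ × 9.81 m/s² × 3500 m = 9.751×10^7 Pa = 0.09751 GPa
anhydrite: 2950 kg/m³ × 9.81 m/s² × 190 m = 5.499×10^6 Pa = 5.499×10^-3 GPa
peridotite: 3300 kg/m³ × 9.81 m/s² × 35644 m = 1.154×10^9 Pa = 1.154 GPa
dunite: 3270 kg/m³ × 9.81 m/s² × 23363 m = 7.495×10^8 Pa = 0.7495 GPa
Total = 0.09751 + 5.499×10^-3 + 1.154 + 0.7495 = 2.0064 GPa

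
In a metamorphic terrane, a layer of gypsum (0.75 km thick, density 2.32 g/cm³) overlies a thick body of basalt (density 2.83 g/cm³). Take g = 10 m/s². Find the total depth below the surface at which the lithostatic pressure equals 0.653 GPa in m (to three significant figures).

23200 m

Pressure at base of upper layers: 2320×10×750 = 1.740×10^7 Pa = 0.01740 GPa
Remaining pressure to be supplied by basalt: 6.530×10^8 − 1.740×10^7 = 6.356×10^8 Pa
Additional depth in basalt = 6.356×10^8 Pa / (2830 kg/m³ × 10 m/s²) = 22459 m
Total depth = 750 m + 22459 m = 23209 m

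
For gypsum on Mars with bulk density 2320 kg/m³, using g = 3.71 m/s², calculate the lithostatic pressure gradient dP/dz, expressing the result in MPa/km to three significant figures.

8.61 MPa/km

dP/dz = ρg = 2320 kg/m³ × 3.71 m/s² = 8607.2 Pa/m
= 8607.2 Pa/m × (1 MPa/km / 1000.0 Pa/m) = 8.6072 MPa/km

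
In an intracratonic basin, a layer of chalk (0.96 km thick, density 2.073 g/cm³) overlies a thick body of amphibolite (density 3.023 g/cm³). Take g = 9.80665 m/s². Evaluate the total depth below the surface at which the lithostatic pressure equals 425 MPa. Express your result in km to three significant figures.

14.6 km

Pressure at base of upper layers: 2073×9.80665×960 = 1.952×10^7 Pa = 19.52 MPa
Remaining pressure to be supplied by amphibolite: 4.250×10^8 − 1.952×10^7 = 4.055×10^8 Pa
Additional depth in amphibolite = 4.055×10^8 Pa / (3023 kg/m³ × 9.80665 m/s²) = 13678 m
Total depth = 960 m + 13678 m = 14638 m
= 14.638 km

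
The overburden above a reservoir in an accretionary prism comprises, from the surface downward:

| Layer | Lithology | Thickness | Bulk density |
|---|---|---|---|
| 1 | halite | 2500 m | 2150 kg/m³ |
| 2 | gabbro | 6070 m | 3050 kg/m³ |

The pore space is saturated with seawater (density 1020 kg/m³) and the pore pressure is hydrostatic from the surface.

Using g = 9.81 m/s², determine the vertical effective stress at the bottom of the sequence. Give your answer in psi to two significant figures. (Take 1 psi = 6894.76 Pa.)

22000 psi

Overburden (lithostatic) stress σ_v:
halite: 2150 kg/m³ × 9.81 m/s² × 2500 m = 5.273×10^7 Pa = 52.73 MPa
gabbro: 3050 kg/m³ × 9.81 m/s² × 6070 m = 1.816×10^8 Pa = 181.6 MPa
Total = 52.73 + 181.6 = 234.35 MPa
Pore pressure P_p = 1020 kg/m³ × 9.81 m/s² × 8570 m = 8.575×10^7 Pa = 85.75 MPa
Effective stress σ' = σ_v − P_p = 234.3 − 85.75 = 148.59 MPa = 21552 psi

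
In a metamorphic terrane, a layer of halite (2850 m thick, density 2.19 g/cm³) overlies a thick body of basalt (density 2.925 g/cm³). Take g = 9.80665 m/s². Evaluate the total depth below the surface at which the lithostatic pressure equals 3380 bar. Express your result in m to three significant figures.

12500 m

Pressure at base of upper layers: 2190×9.80665×2850 = 6.121×10^7 Pa = 612.1 bar
Remaining pressure to be supplied by basalt: 3.380×10^8 − 6.121×10^7 = 2.768×10^8 Pa
Additional depth in basalt = 2.768×10^8 Pa / (2925 kg/m³ × 9.80665 m/s²) = 9649.5 m
Total depth = 2850 m + 9649.5 m = 12500 m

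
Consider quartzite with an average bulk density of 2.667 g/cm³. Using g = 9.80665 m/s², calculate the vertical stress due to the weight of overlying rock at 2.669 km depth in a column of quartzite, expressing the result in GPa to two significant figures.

0.070 GPa

quartzite: 2667 kg/m³ × 9.80665 m/s² × 2669 m = 6.981×10^7 Pa = 0.06981 GPa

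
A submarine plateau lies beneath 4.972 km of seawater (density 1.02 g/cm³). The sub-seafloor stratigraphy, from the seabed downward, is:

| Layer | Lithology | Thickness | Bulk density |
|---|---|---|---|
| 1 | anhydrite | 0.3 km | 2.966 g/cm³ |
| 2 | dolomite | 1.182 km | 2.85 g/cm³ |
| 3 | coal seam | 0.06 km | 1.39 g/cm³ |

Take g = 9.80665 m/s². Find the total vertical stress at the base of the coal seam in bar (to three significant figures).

seawater: 1020 kg/m³ × 9.80665 m/s² × 4972 m = 4.973×10^7 Pa = 497.3 bar
anhydrite: 2966 kg/m³ × 9.80665 m/s² × 300 m = 8.726×10^6 Pa = 87.26 bar
dolomite: 2850 kg/m³ × 9.80665 m/s² × 1182 m = 3.304×10^7 Pa = 330.4 bar
coal seam: 1390 kg/m³ × 9.80665 m/s² × 60 m = 8.179×10^5 Pa = 8.179 bar
Total = 497.3 + 87.26 + 330.4 + 8.179 = 923.13 bar

923 bar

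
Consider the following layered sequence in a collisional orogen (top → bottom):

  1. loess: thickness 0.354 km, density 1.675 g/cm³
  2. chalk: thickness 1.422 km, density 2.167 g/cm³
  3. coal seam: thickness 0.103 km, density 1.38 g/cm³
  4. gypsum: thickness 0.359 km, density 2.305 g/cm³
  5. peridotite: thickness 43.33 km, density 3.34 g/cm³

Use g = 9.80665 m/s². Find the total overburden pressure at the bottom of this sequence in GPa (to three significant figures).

1.46 GPa

loess: 1675 kg/m³ × 9.80665 m/s² × 354 m = 5.815×10^6 Pa = 5.815×10^-3 GPa
chalk: 2167 kg/m³ × 9.80665 m/s² × 1422 m = 3.022×10^7 Pa = 0.03022 GPa
coal seam: 1380 kg/m³ × 9.80665 m/s² × 103 m = 1.394×10^6 Pa = 1.394×10^-3 GPa
gypsum: 2305 kg/m³ × 9.80665 m/s² × 359 m = 8.115×10^6 Pa = 8.115×10^-3 GPa
peridotite: 3340 kg/m³ × 9.80665 m/s² × 43330 m = 1.419×10^9 Pa = 1.419 GPa
Total = 5.815×10^-3 + 0.03022 + 1.394×10^-3 + 8.115×10^-3 + 1.419 = 1.4648 GPa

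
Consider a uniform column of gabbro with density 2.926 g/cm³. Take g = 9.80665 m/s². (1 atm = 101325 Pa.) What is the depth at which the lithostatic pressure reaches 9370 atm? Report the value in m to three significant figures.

h = P/(ρg) = 9370 atm / (2926 kg/m³ × 9.80665 m/s²) = 9.494×10^8 Pa / 28694 Pa/m = 33087 m

33100 m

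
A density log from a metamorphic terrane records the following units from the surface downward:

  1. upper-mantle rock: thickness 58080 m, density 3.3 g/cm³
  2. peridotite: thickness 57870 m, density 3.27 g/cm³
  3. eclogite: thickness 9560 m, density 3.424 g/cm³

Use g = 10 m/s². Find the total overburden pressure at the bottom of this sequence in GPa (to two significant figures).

4.1 GPa

upper-mantle rock: 3300 kg/m³ × 10 m/s² × 58080 m = 1.917×10^9 Pa = 1.917 GPa
peridotite: 3270 kg/m³ × 10 m/s² × 57870 m = 1.892×10^9 Pa = 1.892 GPa
eclogite: 3424 kg/m³ × 10 m/s² × 9560 m = 3.273×10^8 Pa = 0.3273 GPa
Total = 1.917 + 1.892 + 0.3273 = 4.1363 GPa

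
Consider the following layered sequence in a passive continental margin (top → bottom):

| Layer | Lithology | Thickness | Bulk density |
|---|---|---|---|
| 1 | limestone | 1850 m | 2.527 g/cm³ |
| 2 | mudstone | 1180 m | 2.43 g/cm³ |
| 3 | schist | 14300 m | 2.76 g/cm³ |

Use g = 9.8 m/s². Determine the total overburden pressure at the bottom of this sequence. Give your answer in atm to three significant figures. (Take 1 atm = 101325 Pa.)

4550 atm

limestone: 2527 kg/m³ × 9.8 m/s² × 1850 m = 4.581×10^7 Pa = 452.2 atm
mudstone: 2430 kg/m³ × 9.8 m/s² × 1180 m = 2.810×10^7 Pa = 277.3 atm
schist: 2760 kg/m³ × 9.8 m/s² × 14300 m = 3.868×10^8 Pa = 3817 atm
Total = 452.2 + 277.3 + 3817 = 4546.8 atm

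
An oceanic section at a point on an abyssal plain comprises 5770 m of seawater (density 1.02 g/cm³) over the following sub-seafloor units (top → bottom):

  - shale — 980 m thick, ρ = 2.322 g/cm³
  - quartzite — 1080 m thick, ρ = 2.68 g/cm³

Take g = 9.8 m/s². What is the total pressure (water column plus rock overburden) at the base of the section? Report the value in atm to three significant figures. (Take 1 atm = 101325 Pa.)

seawater: 1020 kg/m³ × 9.8 m/s² × 5770 m = 5.768×10^7 Pa = 569.2 atm
shale: 2322 kg/m³ × 9.8 m/s² × 980 m = 2.230×10^7 Pa = 220.1 atm
quartzite: 2680 kg/m³ × 9.8 m/s² × 1080 m = 2.837×10^7 Pa = 279.9 atm
Total = 569.2 + 220.1 + 279.9 = 1069.3 atm

1070 atm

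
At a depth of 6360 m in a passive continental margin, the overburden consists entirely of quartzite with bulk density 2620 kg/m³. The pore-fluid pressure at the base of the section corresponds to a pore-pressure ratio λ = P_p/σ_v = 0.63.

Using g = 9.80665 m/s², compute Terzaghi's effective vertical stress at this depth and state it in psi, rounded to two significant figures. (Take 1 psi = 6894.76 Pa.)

8800 psi

Overburden (lithostatic) stress σ_v:
quartzite: 2620 kg/m³ × 9.80665 m/s² × 6360 m = 1.634×10^8 Pa = 163.4 MPa
Pore pressure P_p = λ·σ_v = 0.63 × 163.4 MPa = 102.9 MPa
Effective stress σ' = σ_v − P_p = 163.4 − 102.9 = 60.462 MPa = 8769.2 psi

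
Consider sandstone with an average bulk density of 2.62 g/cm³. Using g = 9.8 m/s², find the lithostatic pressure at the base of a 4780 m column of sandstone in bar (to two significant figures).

1200 bar

sandstone: 2620 kg/m³ × 9.8 m/s² × 4780 m = 1.227×10^8 Pa = 1227 bar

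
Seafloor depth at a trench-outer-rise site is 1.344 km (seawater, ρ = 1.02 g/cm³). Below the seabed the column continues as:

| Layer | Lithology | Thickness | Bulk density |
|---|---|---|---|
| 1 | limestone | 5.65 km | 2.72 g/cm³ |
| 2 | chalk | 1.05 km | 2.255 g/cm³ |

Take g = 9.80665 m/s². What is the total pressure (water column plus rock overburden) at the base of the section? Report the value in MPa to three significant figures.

seawater: 1020 kg/m³ × 9.80665 m/s² × 1344 m = 1.344×10^7 Pa = 13.44 MPa
limestone: 2720 kg/m³ × 9.80665 m/s² × 5650 m = 1.507×10^8 Pa = 150.7 MPa
chalk: 2255 kg/m³ × 9.80665 m/s² × 1050 m = 2.322×10^7 Pa = 23.22 MPa
Total = 13.44 + 150.7 + 23.22 = 187.37 MPa

187 MPa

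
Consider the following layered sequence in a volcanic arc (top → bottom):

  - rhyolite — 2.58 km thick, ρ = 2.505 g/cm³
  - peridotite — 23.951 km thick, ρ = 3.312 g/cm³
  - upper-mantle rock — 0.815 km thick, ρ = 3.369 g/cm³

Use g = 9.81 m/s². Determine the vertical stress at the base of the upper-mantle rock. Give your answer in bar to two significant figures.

rhyolite: 2505 kg/m³ × 9.81 m/s² × 2580 m = 6.340×10^7 Pa = 634.0 bar
peridotite: 3312 kg/m³ × 9.81 m/s² × 23951 m = 7.782×10^8 Pa = 7782 bar
upper-mantle rock: 3369 kg/m³ × 9.81 m/s² × 815 m = 2.694×10^7 Pa = 269.4 bar
Total = 634.0 + 7782 + 269.4 = 8685.2 bar

8700 bar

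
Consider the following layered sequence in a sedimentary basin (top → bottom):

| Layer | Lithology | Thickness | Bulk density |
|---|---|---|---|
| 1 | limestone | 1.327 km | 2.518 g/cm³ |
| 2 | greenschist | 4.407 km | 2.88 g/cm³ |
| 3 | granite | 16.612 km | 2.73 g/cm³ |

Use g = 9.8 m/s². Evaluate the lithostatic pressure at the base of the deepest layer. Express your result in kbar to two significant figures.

6.0 kbar

limestone: 2518 kg/m³ × 9.8 m/s² × 1327 m = 3.275×10^7 Pa = 0.3275 kbar
greenschist: 2880 kg/m³ × 9.8 m/s² × 4407 m = 1.244×10^8 Pa = 1.244 kbar
granite: 2730 kg/m³ × 9.8 m/s² × 16612 m = 4.444×10^8 Pa = 4.444 kbar
Total = 0.3275 + 1.244 + 4.444 = 6.0157 kbar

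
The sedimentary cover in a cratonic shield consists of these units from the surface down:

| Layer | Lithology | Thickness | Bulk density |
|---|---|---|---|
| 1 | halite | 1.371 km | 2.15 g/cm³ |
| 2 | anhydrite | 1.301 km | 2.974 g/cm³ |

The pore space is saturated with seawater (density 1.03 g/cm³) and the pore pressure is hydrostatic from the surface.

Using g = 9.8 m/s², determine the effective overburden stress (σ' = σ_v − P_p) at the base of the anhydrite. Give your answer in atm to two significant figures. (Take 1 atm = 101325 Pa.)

390 atm

Overburden (lithostatic) stress σ_v:
halite: 2150 kg/m³ × 9.8 m/s² × 1371 m = 2.889×10^7 Pa = 28.89 MPa
anhydrite: 2974 kg/m³ × 9.8 m/s² × 1301 m = 3.792×10^7 Pa = 37.92 MPa
Total = 28.89 + 37.92 = 66.805 MPa
Pore pressure P_p = 1030 kg/m³ × 9.8 m/s² × 2672 m = 2.697×10^7 Pa = 26.97 MPa
Effective stress σ' = σ_v − P_p = 66.80 − 26.97 = 39.834 MPa = 393.13 atm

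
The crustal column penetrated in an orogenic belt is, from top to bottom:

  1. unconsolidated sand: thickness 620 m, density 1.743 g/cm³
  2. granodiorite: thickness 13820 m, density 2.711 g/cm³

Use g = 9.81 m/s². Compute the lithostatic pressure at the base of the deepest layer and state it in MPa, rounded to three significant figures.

unconsolidated sand: 1743 kg/m³ × 9.81 m/s² × 620 m = 1.060×10^7 Pa = 10.60 MPa
granodiorite: 2711 kg/m³ × 9.81 m/s² × 13820 m = 3.675×10^8 Pa = 367.5 MPa
Total = 10.60 + 367.5 = 378.14 MPa

378 MPa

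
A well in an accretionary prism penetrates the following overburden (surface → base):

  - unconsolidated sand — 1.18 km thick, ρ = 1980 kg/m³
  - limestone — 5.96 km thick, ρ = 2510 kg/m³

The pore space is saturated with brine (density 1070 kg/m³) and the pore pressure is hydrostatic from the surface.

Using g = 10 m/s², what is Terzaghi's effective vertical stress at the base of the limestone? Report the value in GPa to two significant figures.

Overburden (lithostatic) stress σ_v:
unconsolidated sand: 1980 kg/m³ × 10 m/s² × 1180 m = 2.336×10^7 Pa = 23.36 MPa
limestone: 2510 kg/m³ × 10 m/s² × 5960 m = 1.496×10^8 Pa = 149.6 MPa
Total = 23.36 + 149.6 = 172.96 MPa
Pore pressure P_p = 1070 kg/m³ × 10 m/s² × 7140 m = 7.640×10^7 Pa = 76.40 MPa
Effective stress σ' = σ_v − P_p = 173.0 − 76.40 = 96.562 MPa = 0.096562 GPa

0.097 GPa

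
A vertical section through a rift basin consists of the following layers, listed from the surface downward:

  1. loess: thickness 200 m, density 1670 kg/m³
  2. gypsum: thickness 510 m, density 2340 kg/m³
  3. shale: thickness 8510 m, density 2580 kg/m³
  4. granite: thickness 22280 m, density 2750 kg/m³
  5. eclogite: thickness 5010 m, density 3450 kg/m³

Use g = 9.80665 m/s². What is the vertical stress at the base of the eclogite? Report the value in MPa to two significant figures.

1000 MPa

loess: 1670 kg/m³ × 9.80665 m/s² × 200 m = 3.275×10^6 Pa = 3.275 MPa
gypsum: 2340 kg/m³ × 9.80665 m/s² × 510 m = 1.170×10^7 Pa = 11.70 MPa
shale: 2580 kg/m³ × 9.80665 m/s² × 8510 m = 2.153×10^8 Pa = 215.3 MPa
granite: 2750 kg/m³ × 9.80665 m/s² × 22280 m = 6.009×10^8 Pa = 600.9 MPa
eclogite: 3450 kg/m³ × 9.80665 m/s² × 5010 m = 1.695×10^8 Pa = 169.5 MPa
Total = 3.275 + 11.70 + 215.3 + 600.9 + 169.5 = 1000.6 MPa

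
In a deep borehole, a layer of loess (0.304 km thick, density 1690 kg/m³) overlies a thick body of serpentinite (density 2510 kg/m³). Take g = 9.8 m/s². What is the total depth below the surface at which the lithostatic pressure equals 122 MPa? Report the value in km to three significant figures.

5.06 km

Pressure at base of upper layers: 1690×9.8×304 = 5.035×10^6 Pa = 5.035 MPa
Remaining pressure to be supplied by serpentinite: 1.220×10^8 − 5.035×10^6 = 1.170×10^8 Pa
Additional depth in serpentinite = 1.170×10^8 Pa / (2510 kg/m³ × 9.8 m/s²) = 4755.1 m
Total depth = 304 m + 4755.1 m = 5059.1 m
= 5.0591 km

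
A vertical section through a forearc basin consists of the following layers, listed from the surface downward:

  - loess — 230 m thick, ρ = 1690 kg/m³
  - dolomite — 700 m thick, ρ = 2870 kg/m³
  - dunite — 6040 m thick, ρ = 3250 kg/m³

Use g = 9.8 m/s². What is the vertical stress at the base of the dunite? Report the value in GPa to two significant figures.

0.22 GPa

loess: 1690 kg/m³ × 9.8 m/s² × 230 m = 3.809×10^6 Pa = 3.809×10^-3 GPa
dolomite: 2870 kg/m³ × 9.8 m/s² × 700 m = 1.969×10^7 Pa = 0.01969 GPa
dunite: 3250 kg/m³ × 9.8 m/s² × 6040 m = 1.924×10^8 Pa = 0.1924 GPa
Total = 3.809×10^-3 + 0.01969 + 0.1924 = 0.21587 GPa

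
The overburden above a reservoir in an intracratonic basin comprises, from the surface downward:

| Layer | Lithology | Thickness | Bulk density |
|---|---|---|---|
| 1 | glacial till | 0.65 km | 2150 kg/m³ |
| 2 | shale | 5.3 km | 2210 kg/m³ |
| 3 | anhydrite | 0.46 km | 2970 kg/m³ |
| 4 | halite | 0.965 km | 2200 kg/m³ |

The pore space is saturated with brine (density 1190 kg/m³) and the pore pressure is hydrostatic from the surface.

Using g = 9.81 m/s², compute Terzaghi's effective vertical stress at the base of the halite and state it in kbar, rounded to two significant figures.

0.77 kbar

Overburden (lithostatic) stress σ_v:
glacial till: 2150 kg/m³ × 9.81 m/s² × 650 m = 1.371×10^7 Pa = 13.71 MPa
shale: 2210 kg/m³ × 9.81 m/s² × 5300 m = 1.149×10^8 Pa = 114.9 MPa
anhydrite: 2970 kg/m³ × 9.81 m/s² × 460 m = 1.340×10^7 Pa = 13.40 MPa
halite: 2200 kg/m³ × 9.81 m/s² × 965 m = 2.083×10^7 Pa = 20.83 MPa
Total = 13.71 + 114.9 + 13.40 + 20.83 = 162.84 MPa
Pore pressure P_p = 1190 kg/m³ × 9.81 m/s² × 7375 m = 8.610×10^7 Pa = 86.10 MPa
Effective stress σ' = σ_v − P_p = 162.8 − 86.10 = 76.748 MPa = 0.76748 kbar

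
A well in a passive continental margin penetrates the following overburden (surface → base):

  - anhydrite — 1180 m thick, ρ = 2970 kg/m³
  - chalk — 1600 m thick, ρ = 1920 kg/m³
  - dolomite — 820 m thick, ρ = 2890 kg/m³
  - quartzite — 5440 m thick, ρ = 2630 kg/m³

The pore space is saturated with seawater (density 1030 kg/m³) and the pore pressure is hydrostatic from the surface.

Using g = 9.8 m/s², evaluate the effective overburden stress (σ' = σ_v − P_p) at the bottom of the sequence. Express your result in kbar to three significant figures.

Overburden (lithostatic) stress σ_v:
anhydrite: 2970 kg/m³ × 9.8 m/s² × 1180 m = 3.435×10^7 Pa = 34.35 MPa
chalk: 1920 kg/m³ × 9.8 m/s² × 1600 m = 3.011×10^7 Pa = 30.11 MPa
dolomite: 2890 kg/m³ × 9.8 m/s² × 820 m = 2.322×10^7 Pa = 23.22 MPa
quartzite: 2630 kg/m³ × 9.8 m/s² × 5440 m = 1.402×10^8 Pa = 140.2 MPa
Total = 34.35 + 30.11 + 23.22 + 140.2 = 227.89 MPa
Pore pressure P_p = 1030 kg/m³ × 9.8 m/s² × 9040 m = 9.125×10^7 Pa = 91.25 MPa
Effective stress σ' = σ_v − P_p = 227.9 − 91.25 = 136.64 MPa = 1.3664 kbar

1.37 kbar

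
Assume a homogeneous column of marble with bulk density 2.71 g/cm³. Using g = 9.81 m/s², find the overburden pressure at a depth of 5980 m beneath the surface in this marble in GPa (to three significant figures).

marble: 2710 kg/m³ × 9.81 m/s² × 5980 m = 1.590×10^8 Pa = 0.1590 GPa

0.159 GPa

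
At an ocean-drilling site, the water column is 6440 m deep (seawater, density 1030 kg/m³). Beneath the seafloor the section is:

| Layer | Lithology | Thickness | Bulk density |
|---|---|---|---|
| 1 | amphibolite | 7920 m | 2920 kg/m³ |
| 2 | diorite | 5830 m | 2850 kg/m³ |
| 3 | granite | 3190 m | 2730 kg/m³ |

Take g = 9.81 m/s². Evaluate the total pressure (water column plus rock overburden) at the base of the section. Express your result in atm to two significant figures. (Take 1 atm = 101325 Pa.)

seawater: 1030 kg/m³ × 9.81 m/s² × 6440 m = 6.507×10^7 Pa = 642.2 atm
amphibolite: 2920 kg/m³ × 9.81 m/s² × 7920 m = 2.269×10^8 Pa = 2239 atm
diorite: 2850 kg/m³ × 9.81 m/s² × 5830 m = 1.630×10^8 Pa = 1609 atm
granite: 2730 kg/m³ × 9.81 m/s² × 3190 m = 8.543×10^7 Pa = 843.2 atm
Total = 642.2 + 2239 + 1609 + 843.2 = 5333.1 atm

5300 atm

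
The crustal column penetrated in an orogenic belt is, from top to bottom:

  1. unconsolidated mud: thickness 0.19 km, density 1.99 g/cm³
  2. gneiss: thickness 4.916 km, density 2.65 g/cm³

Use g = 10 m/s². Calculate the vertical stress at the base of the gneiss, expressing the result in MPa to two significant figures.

unconsolidated mud: 1990 kg/m³ × 10 m/s² × 190 m = 3.781×10^6 Pa = 3.781 MPa
gneiss: 2650 kg/m³ × 10 m/s² × 4916 m = 1.303×10^8 Pa = 130.3 MPa
Total = 3.781 + 130.3 = 134.06 MPa

130 MPa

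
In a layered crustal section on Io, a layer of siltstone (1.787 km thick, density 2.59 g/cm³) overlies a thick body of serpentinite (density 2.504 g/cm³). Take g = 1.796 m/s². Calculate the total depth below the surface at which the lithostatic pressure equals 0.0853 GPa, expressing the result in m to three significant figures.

Pressure at base of upper layers: 2590×1.796×1787 = 8.312×10^6 Pa = 8.312×10^-3 GPa
Remaining pressure to be supplied by serpentinite: 8.530×10^7 − 8.312×10^6 = 7.699×10^7 Pa
Additional depth in serpentinite = 7.699×10^7 Pa / (2504 kg/m³ × 1.796 m/s²) = 17119 m
Total depth = 1787 m + 17119 m = 18906 m

18900 m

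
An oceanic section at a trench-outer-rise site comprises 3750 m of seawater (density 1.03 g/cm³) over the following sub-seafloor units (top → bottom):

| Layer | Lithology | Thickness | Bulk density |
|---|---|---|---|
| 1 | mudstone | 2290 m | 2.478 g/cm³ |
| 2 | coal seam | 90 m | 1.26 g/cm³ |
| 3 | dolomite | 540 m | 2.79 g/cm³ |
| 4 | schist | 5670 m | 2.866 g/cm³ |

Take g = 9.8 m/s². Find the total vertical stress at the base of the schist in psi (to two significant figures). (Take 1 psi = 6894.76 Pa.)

39000 psi

seawater: 1030 kg/m³ × 9.8 m/s² × 3750 m = 3.785×10^7 Pa = 5490 psi
mudstone: 2478 kg/m³ × 9.8 m/s² × 2290 m = 5.561×10^7 Pa = 8066 psi
coal seam: 1260 kg/m³ × 9.8 m/s² × 90 m = 1.111×10^6 Pa = 161.2 psi
dolomite: 2790 kg/m³ × 9.8 m/s² × 540 m = 1.476×10^7 Pa = 2141 psi
schist: 2866 kg/m³ × 9.8 m/s² × 5670 m = 1.593×10^8 Pa = 23098 psi
Total = 5490 + 8066 + 161.2 + 2141 + 23098 = 38956 psi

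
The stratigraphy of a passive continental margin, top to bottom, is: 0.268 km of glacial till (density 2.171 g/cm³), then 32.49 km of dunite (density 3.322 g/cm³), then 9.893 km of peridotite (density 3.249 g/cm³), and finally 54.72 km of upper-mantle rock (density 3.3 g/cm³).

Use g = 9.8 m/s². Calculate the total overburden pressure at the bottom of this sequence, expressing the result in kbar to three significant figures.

glacial till: 2171 kg/m³ × 9.8 m/s² × 268 m = 5.702×10^6 Pa = 0.05702 kbar
dunite: 3322 kg/m³ × 9.8 m/s² × 32490 m = 1.058×10^9 Pa = 10.58 kbar
peridotite: 3249 kg/m³ × 9.8 m/s² × 9893 m = 3.150×10^8 Pa = 3.150 kbar
upper-mantle rock: 3300 kg/m³ × 9.8 m/s² × 54720 m = 1.770×10^9 Pa = 17.70 kbar
Total = 0.05702 + 10.58 + 3.150 + 17.70 = 31.481 kbar

31.5 kbar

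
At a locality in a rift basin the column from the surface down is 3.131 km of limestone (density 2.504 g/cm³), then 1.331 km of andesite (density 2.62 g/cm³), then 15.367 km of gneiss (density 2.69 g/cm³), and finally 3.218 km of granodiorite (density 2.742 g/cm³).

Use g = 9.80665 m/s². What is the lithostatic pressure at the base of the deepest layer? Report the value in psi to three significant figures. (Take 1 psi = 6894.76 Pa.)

limestone: 2504 kg/m³ × 9.80665 m/s² × 3131 m = 7.688×10^7 Pa = 11151 psi
andesite: 2620 kg/m³ × 9.80665 m/s² × 1331 m = 3.420×10^7 Pa = 4960 psi
gneiss: 2690 kg/m³ × 9.80665 m/s² × 15367 m = 4.054×10^8 Pa = 58795 psi
granodiorite: 2742 kg/m³ × 9.80665 m/s² × 3218 m = 8.653×10^7 Pa = 12550 psi
Total = 11151 + 4960 + 58795 + 12550 = 87457 psi

87500 psi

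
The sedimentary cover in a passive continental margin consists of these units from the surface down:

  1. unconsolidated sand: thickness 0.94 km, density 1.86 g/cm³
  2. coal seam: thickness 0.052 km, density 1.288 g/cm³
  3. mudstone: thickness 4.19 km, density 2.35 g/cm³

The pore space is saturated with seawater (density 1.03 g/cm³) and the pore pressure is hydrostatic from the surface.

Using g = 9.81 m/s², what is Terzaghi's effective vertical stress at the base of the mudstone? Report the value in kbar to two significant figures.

0.62 kbar

Overburden (lithostatic) stress σ_v:
unconsolidated sand: 1860 kg/m³ × 9.81 m/s² × 940 m = 1.715×10^7 Pa = 17.15 MPa
coal seam: 1288 kg/m³ × 9.81 m/s² × 52 m = 6.570×10^5 Pa = 0.6570 MPa
mudstone: 2350 kg/m³ × 9.81 m/s² × 4190 m = 9.659×10^7 Pa = 96.59 MPa
Total = 17.15 + 0.6570 + 96.59 = 114.40 MPa
Pore pressure P_p = 1030 kg/m³ × 9.81 m/s² × 5182 m = 5.236×10^7 Pa = 52.36 MPa
Effective stress σ' = σ_v − P_p = 114.4 − 52.36 = 62.043 MPa = 0.62043 kbar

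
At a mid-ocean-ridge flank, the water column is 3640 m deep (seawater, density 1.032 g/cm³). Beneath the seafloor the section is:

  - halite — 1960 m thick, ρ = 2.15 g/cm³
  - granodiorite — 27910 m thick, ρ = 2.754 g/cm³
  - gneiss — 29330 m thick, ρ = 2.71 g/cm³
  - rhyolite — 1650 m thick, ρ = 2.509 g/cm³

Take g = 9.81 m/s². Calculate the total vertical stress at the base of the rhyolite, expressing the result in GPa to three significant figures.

1.65 GPa

seawater: 1032 kg/m³ × 9.81 m/s² × 3640 m = 3.685×10^7 Pa = 0.03685 GPa
halite: 2150 kg/m³ × 9.81 m/s² × 1960 m = 4.134×10^7 Pa = 0.04134 GPa
granodiorite: 2754 kg/m³ × 9.81 m/s² × 27910 m = 7.540×10^8 Pa = 0.7540 GPa
gneiss: 2710 kg/m³ × 9.81 m/s² × 29330 m = 7.797×10^8 Pa = 0.7797 GPa
rhyolite: 2509 kg/m³ × 9.81 m/s² × 1650 m = 4.061×10^7 Pa = 0.04061 GPa
Total = 0.03685 + 0.04134 + 0.7540 + 0.7797 + 0.04061 = 1.6526 GPa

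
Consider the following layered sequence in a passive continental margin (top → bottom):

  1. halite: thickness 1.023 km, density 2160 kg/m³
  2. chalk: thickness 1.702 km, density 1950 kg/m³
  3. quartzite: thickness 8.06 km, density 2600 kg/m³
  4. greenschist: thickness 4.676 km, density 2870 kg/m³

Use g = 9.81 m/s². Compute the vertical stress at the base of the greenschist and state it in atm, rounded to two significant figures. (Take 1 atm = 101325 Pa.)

3900 atm

halite: 2160 kg/m³ × 9.81 m/s² × 1023 m = 2.168×10^7 Pa = 213.9 atm
chalk: 1950 kg/m³ × 9.81 m/s² × 1702 m = 3.256×10^7 Pa = 321.3 atm
quartzite: 2600 kg/m³ × 9.81 m/s² × 8060 m = 2.056×10^8 Pa = 2029 atm
greenschist: 2870 kg/m³ × 9.81 m/s² × 4676 m = 1.317×10^8 Pa = 1299 atm
Total = 213.9 + 321.3 + 2029 + 1299 = 3863.5 atm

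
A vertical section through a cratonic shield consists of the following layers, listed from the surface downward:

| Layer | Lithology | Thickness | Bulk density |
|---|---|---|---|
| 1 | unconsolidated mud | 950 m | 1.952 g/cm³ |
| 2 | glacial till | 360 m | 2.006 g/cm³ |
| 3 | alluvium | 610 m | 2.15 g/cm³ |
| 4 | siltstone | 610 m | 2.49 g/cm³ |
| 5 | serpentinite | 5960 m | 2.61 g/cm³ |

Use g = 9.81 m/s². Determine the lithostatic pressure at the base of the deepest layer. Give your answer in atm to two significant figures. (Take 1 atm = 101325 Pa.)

unconsolidated mud: 1952 kg/m³ × 9.81 m/s² × 950 m = 1.819×10^7 Pa = 179.5 atm
glacial till: 2006 kg/m³ × 9.81 m/s² × 360 m = 7.084×10^6 Pa = 69.92 atm
alluvium: 2150 kg/m³ × 9.81 m/s² × 610 m = 1.287×10^7 Pa = 127.0 atm
siltstone: 2490 kg/m³ × 9.81 m/s² × 610 m = 1.490×10^7 Pa = 147.1 atm
serpentinite: 2610 kg/m³ × 9.81 m/s² × 5960 m = 1.526×10^8 Pa = 1506 atm
Total = 179.5 + 69.92 + 127.0 + 147.1 + 1506 = 2029.5 atm

2000 atm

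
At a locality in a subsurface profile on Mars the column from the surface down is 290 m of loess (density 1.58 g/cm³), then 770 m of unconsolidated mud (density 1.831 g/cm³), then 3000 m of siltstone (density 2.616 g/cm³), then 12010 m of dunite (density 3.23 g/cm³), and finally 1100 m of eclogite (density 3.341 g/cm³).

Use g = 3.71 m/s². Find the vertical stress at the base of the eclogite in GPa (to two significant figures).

loess: 1580 kg/m³ × 3.71 m/s² × 290 m = 1.700×10^6 Pa = 1.700×10^-3 GPa
unconsolidated mud: 1831 kg/m³ × 3.71 m/s² × 770 m = 5.231×10^6 Pa = 5.231×10^-3 GPa
siltstone: 2616 kg/m³ × 3.71 m/s² × 3000 m = 2.912×10^7 Pa = 0.02912 GPa
dunite: 3230 kg/m³ × 3.71 m/s² × 12010 m = 1.439×10^8 Pa = 0.1439 GPa
eclogite: 3341 kg/m³ × 3.71 m/s² × 1100 m = 1.363×10^7 Pa = 0.01363 GPa
Total = 1.700×10^-3 + 5.231×10^-3 + 0.02912 + 0.1439 + 0.01363 = 0.19360 GPa

0.19 GPa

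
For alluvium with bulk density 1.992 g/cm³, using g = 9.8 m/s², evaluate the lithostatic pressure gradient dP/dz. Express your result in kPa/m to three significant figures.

19.5 kPa/m

dP/dz = ρg = 1992 kg/m³ × 9.8 m/s² = 19522 Pa/m
= 19522 Pa/m × (1 kPa/m / 1000.0 Pa/m) = 19.522 kPa/m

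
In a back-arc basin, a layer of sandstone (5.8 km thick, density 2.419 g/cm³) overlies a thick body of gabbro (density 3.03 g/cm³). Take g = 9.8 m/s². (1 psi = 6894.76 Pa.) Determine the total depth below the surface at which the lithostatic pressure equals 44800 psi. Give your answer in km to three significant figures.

11.6 km

Pressure at base of upper layers: 2419×9.8×5800 = 1.375×10^8 Pa = 19942 psi
Remaining pressure to be supplied by gabbro: 3.089×10^8 − 1.375×10^8 = 1.714×10^8 Pa
Additional depth in gabbro = 1.714×10^8 Pa / (3030 kg/m³ × 9.8 m/s²) = 5771.8 m
Total depth = 5800 m + 5771.8 m = 11572 m
= 11.572 km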